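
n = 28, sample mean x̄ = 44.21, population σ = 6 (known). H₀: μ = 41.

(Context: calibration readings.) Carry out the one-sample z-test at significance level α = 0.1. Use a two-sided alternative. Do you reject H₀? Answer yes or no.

reject H₀: yes

SE = σ/√n = 6/√28 = 1.1339
z = (x̄−μ₀)/SE = (44.21−41)/1.1339 = 2.8310
p-value (two-sided) = 0.00464
At α=0.1: p < α → reject H₀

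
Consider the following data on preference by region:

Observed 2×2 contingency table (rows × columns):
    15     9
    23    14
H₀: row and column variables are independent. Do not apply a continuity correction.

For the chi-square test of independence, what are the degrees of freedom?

df = (r−1)(c−1) = (2−1)·(2−1) = 1

degrees of freedom = 1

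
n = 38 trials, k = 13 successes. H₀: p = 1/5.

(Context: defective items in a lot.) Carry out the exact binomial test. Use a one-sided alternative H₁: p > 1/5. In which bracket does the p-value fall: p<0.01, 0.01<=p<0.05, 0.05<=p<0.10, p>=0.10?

p-value bracket: 0.01<=p<0.05

Exact binomial: n=38, k=13, p₀=1/5=0.2000
P(X≥13) from Σ C(n,i)·p₀^i·(1−p₀)^(n−i)
p-value (one-sided, H₁ greater) = 0.02879
→ bracket: 0.01<=p<0.05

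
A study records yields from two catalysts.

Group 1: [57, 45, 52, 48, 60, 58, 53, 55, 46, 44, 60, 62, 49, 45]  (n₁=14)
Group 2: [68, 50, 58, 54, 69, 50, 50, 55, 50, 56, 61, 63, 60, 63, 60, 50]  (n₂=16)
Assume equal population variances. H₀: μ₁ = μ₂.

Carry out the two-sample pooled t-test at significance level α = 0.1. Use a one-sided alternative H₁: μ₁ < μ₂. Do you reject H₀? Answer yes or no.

x̄₁=52.429, s₁=6.321, n₁=14
x̄₂=57.312, s₂=6.478, n₂=16
s_p² = [13·6.321² + 15·6.478²]/28 = 41.0309
SE = √(s_p²·(1/14+1/16)) = 2.3442
t = (52.429−57.312)/2.3442 = -2.0834
df = 28
p-value (one-sided, H₁ less) = 0.02323
At α=0.1: p < α → reject H₀

reject H₀: yes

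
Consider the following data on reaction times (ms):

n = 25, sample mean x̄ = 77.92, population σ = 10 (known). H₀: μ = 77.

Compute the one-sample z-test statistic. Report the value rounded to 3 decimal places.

test statistic = 0.460

SE = σ/√n = 10/√25 = 2.0000
z = (x̄−μ₀)/SE = (77.92−77)/2.0000 = 0.4600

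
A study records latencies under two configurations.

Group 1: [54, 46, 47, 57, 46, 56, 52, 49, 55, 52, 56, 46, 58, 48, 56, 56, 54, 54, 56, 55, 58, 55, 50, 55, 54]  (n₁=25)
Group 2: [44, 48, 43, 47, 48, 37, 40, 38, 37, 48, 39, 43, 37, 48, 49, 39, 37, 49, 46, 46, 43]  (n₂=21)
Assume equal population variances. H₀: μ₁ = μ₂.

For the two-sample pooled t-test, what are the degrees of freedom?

df = n₁ + n₂ − 2 = 25 + 21 − 2 = 44

degrees of freedom = 44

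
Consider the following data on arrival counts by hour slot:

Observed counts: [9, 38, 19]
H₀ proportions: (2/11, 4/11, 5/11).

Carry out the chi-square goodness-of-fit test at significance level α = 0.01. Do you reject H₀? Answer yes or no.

reject H₀: yes

n = 66; E_i = n·p_i = [12.00, 24.00, 30.00]
χ² = (9−12.00)²/12.00 + (38−24.00)²/24.00 + (19−30.00)²/30.00 = 12.9500
df = 2
p-value (upper-tail) = 0.00154
At α=0.01: p < α → reject H₀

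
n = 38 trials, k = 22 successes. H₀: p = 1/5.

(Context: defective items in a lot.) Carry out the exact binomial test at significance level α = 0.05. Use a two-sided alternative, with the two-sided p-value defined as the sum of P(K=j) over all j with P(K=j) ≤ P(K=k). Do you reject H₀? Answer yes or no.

reject H₀: yes

Exact binomial: n=38, k=22, p₀=1/5=0.2000
P(X=j) = C(n,j)·p₀^j·(1−p₀)^(n−j); p = Σ P(X=j) over j with P(X=j) ≤ P(X=22)
p-value (two-sided) = 0.00000
At α=0.05: p < α → reject H₀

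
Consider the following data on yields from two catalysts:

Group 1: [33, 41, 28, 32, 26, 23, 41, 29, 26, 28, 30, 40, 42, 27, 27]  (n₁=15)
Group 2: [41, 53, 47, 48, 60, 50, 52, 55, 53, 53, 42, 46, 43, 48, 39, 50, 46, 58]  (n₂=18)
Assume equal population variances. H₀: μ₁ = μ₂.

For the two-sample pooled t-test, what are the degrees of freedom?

df = n₁ + n₂ − 2 = 15 + 18 − 2 = 31

degrees of freedom = 31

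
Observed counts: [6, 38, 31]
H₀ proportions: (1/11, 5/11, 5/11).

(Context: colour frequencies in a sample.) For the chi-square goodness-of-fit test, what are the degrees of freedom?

degrees of freedom = 2

df = k − 1 = 3 − 1 = 2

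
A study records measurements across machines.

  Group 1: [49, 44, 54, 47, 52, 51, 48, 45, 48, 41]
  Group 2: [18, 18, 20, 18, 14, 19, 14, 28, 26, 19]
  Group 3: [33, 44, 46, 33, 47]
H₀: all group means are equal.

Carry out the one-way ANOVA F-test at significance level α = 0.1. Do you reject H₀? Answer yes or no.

Group means [47.90, 19.40, 40.60], grand mean 35.040
SSB = Σnᵢ(x̄ᵢ−x̄)² = 4254.460; SSW = ΣΣ(x−x̄ᵢ)² = 516.500
MSB = 4254.460/2 = 2127.2300; MSW = 516.500/22 = 23.4773
F = MSB/MSW = 90.6081
df = (2, 22)
p-value (upper-tail) = 0.00000
At α=0.1: p < α → reject H₀

reject H₀: yes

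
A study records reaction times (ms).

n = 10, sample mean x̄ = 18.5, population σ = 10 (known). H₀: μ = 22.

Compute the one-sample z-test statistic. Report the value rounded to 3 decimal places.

test statistic = -1.107

SE = σ/√n = 10/√10 = 3.1623
z = (x̄−μ₀)/SE = (18.5−22)/3.1623 = -1.1068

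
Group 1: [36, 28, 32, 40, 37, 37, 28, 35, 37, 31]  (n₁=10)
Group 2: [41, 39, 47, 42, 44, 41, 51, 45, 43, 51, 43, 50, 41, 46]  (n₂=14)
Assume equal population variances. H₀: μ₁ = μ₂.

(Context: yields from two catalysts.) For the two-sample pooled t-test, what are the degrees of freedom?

degrees of freedom = 22

df = n₁ + n₂ − 2 = 10 + 14 − 2 = 22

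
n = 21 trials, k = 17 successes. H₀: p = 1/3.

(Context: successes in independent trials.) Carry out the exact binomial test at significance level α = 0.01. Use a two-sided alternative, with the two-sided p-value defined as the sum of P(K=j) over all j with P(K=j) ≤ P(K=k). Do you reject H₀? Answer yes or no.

Exact binomial: n=21, k=17, p₀=1/3=0.3333
P(X=j) = C(n,j)·p₀^j·(1−p₀)^(n−j); p = Σ P(X=j) over j with P(X=j) ≤ P(X=17)
p-value (two-sided) = 0.00001
At α=0.01: p < α → reject H₀

reject H₀: yes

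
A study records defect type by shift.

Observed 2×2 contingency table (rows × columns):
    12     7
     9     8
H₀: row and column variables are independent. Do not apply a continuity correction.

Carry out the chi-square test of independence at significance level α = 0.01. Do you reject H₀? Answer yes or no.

reject H₀: no

Row totals [19, 17], col totals [21, 15], n=36
χ² = (12−11.08)²/11.08 + (7−7.92)²/7.92 + (9−9.92)²/9.92 + (8−7.08)²/7.08 = 0.3853
df = 1
p-value (upper-tail) = 0.53477
At α=0.01: p ≥ α → fail to reject H₀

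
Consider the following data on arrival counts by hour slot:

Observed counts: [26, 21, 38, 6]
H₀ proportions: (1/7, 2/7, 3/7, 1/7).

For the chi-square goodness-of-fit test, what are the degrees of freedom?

degrees of freedom = 3

df = k − 1 = 4 − 1 = 3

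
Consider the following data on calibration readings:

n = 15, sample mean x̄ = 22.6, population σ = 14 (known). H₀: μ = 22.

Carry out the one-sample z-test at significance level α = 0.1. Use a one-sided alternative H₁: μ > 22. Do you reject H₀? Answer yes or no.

reject H₀: no

SE = σ/√n = 14/√15 = 3.6148
z = (x̄−μ₀)/SE = (22.6−22)/3.6148 = 0.1660
p-value (one-sided, H₁ greater) = 0.43408
At α=0.1: p ≥ α → fail to reject H₀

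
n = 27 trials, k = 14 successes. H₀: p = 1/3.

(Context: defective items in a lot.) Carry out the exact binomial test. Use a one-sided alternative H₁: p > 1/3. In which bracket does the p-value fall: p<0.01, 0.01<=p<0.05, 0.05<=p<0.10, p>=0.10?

Exact binomial: n=27, k=14, p₀=1/3=0.3333
P(X≥14) from Σ C(n,i)·p₀^i·(1−p₀)^(n−i)
p-value (one-sided, H₁ greater) = 0.03593
→ bracket: 0.01<=p<0.05

p-value bracket: 0.01<=p<0.05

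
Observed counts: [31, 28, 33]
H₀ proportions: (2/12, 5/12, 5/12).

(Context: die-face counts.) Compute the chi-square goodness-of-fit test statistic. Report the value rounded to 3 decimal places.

n = 92; E_i = n·p_i = [15.33, 38.33, 38.33]
χ² = (31−15.33)²/15.33 + (28−38.33)²/38.33 + (33−38.33)²/38.33 = 19.5348
df = 2

test statistic = 19.535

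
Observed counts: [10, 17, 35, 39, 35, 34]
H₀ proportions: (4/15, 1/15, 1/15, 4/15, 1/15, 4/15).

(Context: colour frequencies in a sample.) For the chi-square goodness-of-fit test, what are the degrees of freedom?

df = k − 1 = 6 − 1 = 5

degrees of freedom = 5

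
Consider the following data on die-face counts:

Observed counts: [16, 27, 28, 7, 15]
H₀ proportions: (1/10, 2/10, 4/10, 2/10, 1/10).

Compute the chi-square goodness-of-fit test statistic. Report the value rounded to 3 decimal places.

test statistic = 21.624

n = 93; E_i = n·p_i = [9.30, 18.60, 37.20, 18.60, 9.30]
χ² = (16−9.30)²/9.30 + (27−18.60)²/18.60 + (28−37.20)²/37.20 + (7−18.60)²/18.60 + (15−9.30)²/9.30 = 21.6237
df = 4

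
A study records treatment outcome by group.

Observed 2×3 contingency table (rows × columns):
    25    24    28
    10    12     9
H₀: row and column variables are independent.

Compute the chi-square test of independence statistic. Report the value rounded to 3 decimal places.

Row totals [77, 31], col totals [35, 36, 37], n=108
χ² = (25−24.95)²/24.95 + (24−25.67)²/25.67 + (28−26.38)²/26.38 + (10−10.05)²/10.05 + (12−10.33)²/10.33 + (9−10.62)²/10.62 = 0.7241
df = 2

test statistic = 0.724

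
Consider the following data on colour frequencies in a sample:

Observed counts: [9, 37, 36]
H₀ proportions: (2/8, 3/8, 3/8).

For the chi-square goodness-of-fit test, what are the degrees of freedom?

df = k − 1 = 3 − 1 = 2

degrees of freedom = 2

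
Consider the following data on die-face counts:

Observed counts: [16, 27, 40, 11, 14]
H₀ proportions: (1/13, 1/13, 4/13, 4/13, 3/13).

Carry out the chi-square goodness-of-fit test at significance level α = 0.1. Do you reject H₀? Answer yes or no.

reject H₀: yes

n = 108; E_i = n·p_i = [8.31, 8.31, 33.23, 33.23, 24.92]
χ² = (16−8.31)²/8.31 + (27−8.31)²/8.31 + (40−33.23)²/33.23 + (11−33.23)²/33.23 + (14−24.92)²/24.92 = 70.2184
df = 4
p-value (upper-tail) = 0.00000
At α=0.1: p < α → reject H₀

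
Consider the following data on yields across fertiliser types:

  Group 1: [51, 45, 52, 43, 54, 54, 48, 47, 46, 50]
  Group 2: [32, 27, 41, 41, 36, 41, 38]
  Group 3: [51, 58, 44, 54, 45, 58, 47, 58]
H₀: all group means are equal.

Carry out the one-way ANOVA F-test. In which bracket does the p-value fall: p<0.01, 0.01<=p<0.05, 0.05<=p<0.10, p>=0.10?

p-value bracket: p<0.01

Group means [49.00, 36.57, 51.88], grand mean 46.440
SSB = Σnᵢ(x̄ᵢ−x̄)² = 983.571; SSW = ΣΣ(x−x̄ᵢ)² = 554.589
MSB = 983.571/2 = 491.7854; MSW = 554.589/22 = 25.2086
F = MSB/MSW = 19.5086
df = (2, 22)
p-value (upper-tail) = 0.00001
→ bracket: p<0.01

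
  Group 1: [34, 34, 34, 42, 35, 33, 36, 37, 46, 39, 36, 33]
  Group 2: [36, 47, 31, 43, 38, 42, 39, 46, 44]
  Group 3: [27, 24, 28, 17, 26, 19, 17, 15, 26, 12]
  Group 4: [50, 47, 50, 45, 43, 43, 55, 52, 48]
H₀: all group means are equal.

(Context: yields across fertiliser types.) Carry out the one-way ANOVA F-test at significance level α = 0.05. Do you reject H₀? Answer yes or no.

Group means [36.58, 40.67, 21.10, 48.11], grand mean 36.225
SSB = Σnᵢ(x̄ᵢ−x̄)² = 3738.269; SSW = ΣΣ(x−x̄ᵢ)² = 814.706
MSB = 3738.269/3 = 1246.0898; MSW = 814.706/36 = 22.6307
F = MSB/MSW = 55.0619
df = (3, 36)
p-value (upper-tail) = 0.00000
At α=0.05: p < α → reject H₀

reject H₀: yes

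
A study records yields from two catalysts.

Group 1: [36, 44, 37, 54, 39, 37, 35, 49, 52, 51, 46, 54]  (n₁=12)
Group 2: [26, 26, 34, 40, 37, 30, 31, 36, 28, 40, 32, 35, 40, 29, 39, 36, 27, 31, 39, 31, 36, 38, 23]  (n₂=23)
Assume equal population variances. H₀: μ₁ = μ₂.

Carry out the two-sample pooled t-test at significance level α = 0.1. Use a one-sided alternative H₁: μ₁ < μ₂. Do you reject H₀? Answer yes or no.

x̄₁=44.500, s₁=7.428, n₁=12
x̄₂=33.217, s₂=5.169, n₂=23
s_p² = [11·7.428² + 22·5.169²]/33 = 36.2095
SE = √(s_p²·(1/12+1/23)) = 2.1428
t = (44.500−33.217)/2.1428 = 5.2652
df = 33
p-value (one-sided, H₁ less) = 1.00000
At α=0.1: p ≥ α → fail to reject H₀

reject H₀: no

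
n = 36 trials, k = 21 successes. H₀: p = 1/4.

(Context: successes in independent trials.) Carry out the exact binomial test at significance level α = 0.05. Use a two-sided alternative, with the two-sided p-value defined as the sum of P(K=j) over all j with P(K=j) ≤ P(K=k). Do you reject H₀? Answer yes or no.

reject H₀: yes

Exact binomial: n=36, k=21, p₀=1/4=0.2500
P(X=j) = C(n,j)·p₀^j·(1−p₀)^(n−j); p = Σ P(X=j) over j with P(X=j) ≤ P(X=21)
p-value (two-sided) = 0.00002
At α=0.05: p < α → reject H₀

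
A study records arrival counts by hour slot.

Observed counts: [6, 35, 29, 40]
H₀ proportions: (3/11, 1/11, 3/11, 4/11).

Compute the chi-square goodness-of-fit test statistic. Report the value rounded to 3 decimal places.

n = 110; E_i = n·p_i = [30.00, 10.00, 30.00, 40.00]
χ² = (6−30.00)²/30.00 + (35−10.00)²/10.00 + (29−30.00)²/30.00 + (40−40.00)²/40.00 = 81.7333
df = 3

test statistic = 81.733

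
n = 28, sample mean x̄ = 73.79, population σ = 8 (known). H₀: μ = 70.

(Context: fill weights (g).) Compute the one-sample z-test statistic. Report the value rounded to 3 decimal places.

test statistic = 2.507

SE = σ/√n = 8/√28 = 1.5119
z = (x̄−μ₀)/SE = (73.79−70)/1.5119 = 2.5068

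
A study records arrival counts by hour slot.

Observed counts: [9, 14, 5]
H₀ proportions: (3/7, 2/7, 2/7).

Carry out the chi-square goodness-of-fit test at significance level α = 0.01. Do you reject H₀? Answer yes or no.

reject H₀: no

n = 28; E_i = n·p_i = [12.00, 8.00, 8.00]
χ² = (9−12.00)²/12.00 + (14−8.00)²/8.00 + (5−8.00)²/8.00 = 6.3750
df = 2
p-value (upper-tail) = 0.04127
At α=0.01: p ≥ α → fail to reject H₀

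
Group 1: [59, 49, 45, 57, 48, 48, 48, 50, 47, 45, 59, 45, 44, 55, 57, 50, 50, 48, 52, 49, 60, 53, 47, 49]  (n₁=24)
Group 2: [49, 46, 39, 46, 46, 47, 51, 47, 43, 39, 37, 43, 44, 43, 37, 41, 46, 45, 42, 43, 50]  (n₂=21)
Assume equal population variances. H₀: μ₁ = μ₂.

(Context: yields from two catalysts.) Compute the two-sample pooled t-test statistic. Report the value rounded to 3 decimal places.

test statistic = 4.962

x̄₁=50.583, s₁=4.836, n₁=24
x̄₂=44.000, s₂=3.937, n₂=21
s_p² = [23·4.836² + 20·3.937²]/43 = 19.7171
SE = √(s_p²·(1/24+1/21)) = 1.3268
t = (50.583−44.000)/1.3268 = 4.9617
df = 43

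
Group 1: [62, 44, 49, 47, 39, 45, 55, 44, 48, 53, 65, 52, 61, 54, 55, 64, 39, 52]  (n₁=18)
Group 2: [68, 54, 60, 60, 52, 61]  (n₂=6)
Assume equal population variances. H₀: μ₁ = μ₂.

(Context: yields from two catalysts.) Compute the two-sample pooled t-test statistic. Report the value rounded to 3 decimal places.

test statistic = -2.151

x̄₁=51.556, s₁=7.965, n₁=18
x̄₂=59.167, s₂=5.672, n₂=6
s_p² = [17·7.965² + 5·5.672²]/22 = 56.3308
SE = √(s_p²·(1/18+1/6)) = 3.5381
t = (51.556−59.167)/3.5381 = -2.1512
df = 22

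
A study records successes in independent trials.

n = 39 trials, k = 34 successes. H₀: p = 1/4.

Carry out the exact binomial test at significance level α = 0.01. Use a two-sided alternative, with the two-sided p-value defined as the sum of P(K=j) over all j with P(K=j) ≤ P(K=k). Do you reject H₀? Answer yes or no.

Exact binomial: n=39, k=34, p₀=1/4=0.2500
P(X=j) = C(n,j)·p₀^j·(1−p₀)^(n−j); p = Σ P(X=j) over j with P(X=j) ≤ P(X=34)
p-value (two-sided) = 0.00000
At α=0.01: p < α → reject H₀

reject H₀: yes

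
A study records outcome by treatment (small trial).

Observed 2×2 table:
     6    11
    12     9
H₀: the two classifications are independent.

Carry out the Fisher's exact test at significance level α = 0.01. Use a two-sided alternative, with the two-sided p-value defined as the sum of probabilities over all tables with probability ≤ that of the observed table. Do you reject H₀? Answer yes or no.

Margins: r₁=17, r₂=21, c₁=18, c₂=20, n=38
p_obs = C(17,6)·C(21,12)/C(38,18); sum pmf over tables with pmf ≤ p_obs
p-value (two-sided) = 0.20969
At α=0.01: p ≥ α → fail to reject H₀

reject H₀: no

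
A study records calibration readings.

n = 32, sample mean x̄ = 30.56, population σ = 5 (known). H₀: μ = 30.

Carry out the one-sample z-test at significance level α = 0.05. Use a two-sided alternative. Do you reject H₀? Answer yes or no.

SE = σ/√n = 5/√32 = 0.8839
z = (x̄−μ₀)/SE = (30.56−30)/0.8839 = 0.6336
p-value (two-sided) = 0.52636
At α=0.05: p ≥ α → fail to reject H₀

reject H₀: no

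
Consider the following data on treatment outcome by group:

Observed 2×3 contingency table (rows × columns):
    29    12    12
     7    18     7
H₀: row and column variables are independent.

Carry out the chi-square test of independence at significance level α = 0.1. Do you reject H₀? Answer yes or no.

reject H₀: yes

Row totals [53, 32], col totals [36, 30, 19], n=85
χ² = (29−22.45)²/22.45 + (12−18.71)²/18.71 + (12−11.85)²/11.85 + (7−13.55)²/13.55 + (18−11.29)²/11.29 + (7−7.15)²/7.15 = 11.4722
df = 2
p-value (upper-tail) = 0.00323
At α=0.1: p < α → reject H₀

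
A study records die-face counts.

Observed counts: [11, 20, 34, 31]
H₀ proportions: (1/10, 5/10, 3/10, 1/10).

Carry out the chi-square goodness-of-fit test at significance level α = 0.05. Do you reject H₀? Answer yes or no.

reject H₀: yes

n = 96; E_i = n·p_i = [9.60, 48.00, 28.80, 9.60]
χ² = (11−9.60)²/9.60 + (20−48.00)²/48.00 + (34−28.80)²/28.80 + (31−9.60)²/9.60 = 65.1806
df = 3
p-value (upper-tail) = 0.00000
At α=0.05: p < α → reject H₀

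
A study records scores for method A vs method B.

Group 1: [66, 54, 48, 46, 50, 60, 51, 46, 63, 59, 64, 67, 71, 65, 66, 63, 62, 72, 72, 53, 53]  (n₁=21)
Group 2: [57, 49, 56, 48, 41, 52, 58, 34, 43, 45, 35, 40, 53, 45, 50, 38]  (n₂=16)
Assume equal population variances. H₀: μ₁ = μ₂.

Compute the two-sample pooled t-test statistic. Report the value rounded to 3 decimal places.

x̄₁=59.571, s₁=8.489, n₁=21
x̄₂=46.500, s₂=7.642, n₂=16
s_p² = [20·8.489² + 15·7.642²]/35 = 66.2041
SE = √(s_p²·(1/21+1/16)) = 2.7001
t = (59.571−46.500)/2.7001 = 4.8412
df = 35

test statistic = 4.841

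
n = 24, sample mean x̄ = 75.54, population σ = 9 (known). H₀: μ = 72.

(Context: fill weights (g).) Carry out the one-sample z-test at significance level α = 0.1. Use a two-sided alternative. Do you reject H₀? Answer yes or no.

SE = σ/√n = 9/√24 = 1.8371
z = (x̄−μ₀)/SE = (75.54−72)/1.8371 = 1.9269
p-value (two-sided) = 0.05399
At α=0.1: p < α → reject H₀

reject H₀: yes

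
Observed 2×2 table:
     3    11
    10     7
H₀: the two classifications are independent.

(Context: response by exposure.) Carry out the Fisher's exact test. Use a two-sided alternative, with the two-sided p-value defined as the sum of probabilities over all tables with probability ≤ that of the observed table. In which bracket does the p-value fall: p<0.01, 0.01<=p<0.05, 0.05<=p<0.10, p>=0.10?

Margins: r₁=14, r₂=17, c₁=13, c₂=18, n=31
p_obs = C(14,3)·C(17,10)/C(31,13); sum pmf over tables with pmf ≤ p_obs
p-value (two-sided) = 0.06686
→ bracket: 0.05<=p<0.10

p-value bracket: 0.05<=p<0.10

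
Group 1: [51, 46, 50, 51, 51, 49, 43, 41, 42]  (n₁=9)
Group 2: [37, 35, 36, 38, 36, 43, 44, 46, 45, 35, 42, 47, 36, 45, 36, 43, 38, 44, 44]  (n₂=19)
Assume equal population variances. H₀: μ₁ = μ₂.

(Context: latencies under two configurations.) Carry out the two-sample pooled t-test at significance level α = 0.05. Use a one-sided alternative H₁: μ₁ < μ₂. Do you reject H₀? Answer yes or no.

x̄₁=47.111, s₁=4.167, n₁=9
x̄₂=40.526, s₂=4.287, n₂=19
s_p² = [8·4.167² + 18·4.287²]/26 = 18.0625
SE = √(s_p²·(1/9+1/19)) = 1.7198
t = (47.111−40.526)/1.7198 = 3.8289
df = 26
p-value (one-sided, H₁ less) = 0.99964
At α=0.05: p ≥ α → fail to reject H₀

reject H₀: no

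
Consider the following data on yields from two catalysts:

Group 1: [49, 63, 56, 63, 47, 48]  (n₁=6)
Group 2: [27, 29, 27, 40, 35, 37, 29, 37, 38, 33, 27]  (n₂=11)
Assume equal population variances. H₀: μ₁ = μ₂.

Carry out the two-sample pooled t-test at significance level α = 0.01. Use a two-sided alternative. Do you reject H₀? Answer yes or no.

x̄₁=54.333, s₁=7.421, n₁=6
x̄₂=32.636, s₂=4.985, n₂=11
s_p² = [5·7.421² + 10·4.985²]/15 = 34.9253
SE = √(s_p²·(1/6+1/11)) = 2.9993
t = (54.333−32.636)/2.9993 = 7.2340
df = 15
p-value (two-sided) = 0.00000
At α=0.01: p < α → reject H₀

reject H₀: yes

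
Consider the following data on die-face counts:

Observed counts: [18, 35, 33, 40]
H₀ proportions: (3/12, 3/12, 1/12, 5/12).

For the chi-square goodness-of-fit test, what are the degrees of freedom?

degrees of freedom = 3

df = k − 1 = 4 − 1 = 3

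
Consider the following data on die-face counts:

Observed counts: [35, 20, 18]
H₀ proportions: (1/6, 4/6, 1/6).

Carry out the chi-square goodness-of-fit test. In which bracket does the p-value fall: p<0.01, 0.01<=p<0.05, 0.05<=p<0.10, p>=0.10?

n = 73; E_i = n·p_i = [12.17, 48.67, 12.17]
χ² = (35−12.17)²/12.17 + (20−48.67)²/48.67 + (18−12.17)²/12.17 = 62.5342
df = 2
p-value (upper-tail) = 0.00000
→ bracket: p<0.01

p-value bracket: p<0.01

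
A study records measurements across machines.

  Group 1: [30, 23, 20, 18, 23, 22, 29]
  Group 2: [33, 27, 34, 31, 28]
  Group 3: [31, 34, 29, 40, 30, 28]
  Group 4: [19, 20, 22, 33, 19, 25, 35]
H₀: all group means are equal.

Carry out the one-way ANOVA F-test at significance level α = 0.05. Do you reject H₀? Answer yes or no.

reject H₀: yes

Group means [23.57, 30.60, 32.00, 24.71], grand mean 27.320
SSB = Σnᵢ(x̄ᵢ−x̄)² = 331.097; SSW = ΣΣ(x−x̄ᵢ)² = 522.343
MSB = 331.097/3 = 110.3657; MSW = 522.343/21 = 24.8735
F = MSB/MSW = 4.4371
df = (3, 21)
p-value (upper-tail) = 0.01449
At α=0.05: p < α → reject H₀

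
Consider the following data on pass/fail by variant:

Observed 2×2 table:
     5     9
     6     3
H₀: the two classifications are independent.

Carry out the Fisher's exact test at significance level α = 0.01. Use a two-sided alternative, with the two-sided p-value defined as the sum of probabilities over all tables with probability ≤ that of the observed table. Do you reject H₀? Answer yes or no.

Margins: r₁=14, r₂=9, c₁=11, c₂=12, n=23
p_obs = C(14,5)·C(9,6)/C(23,11); sum pmf over tables with pmf ≤ p_obs
p-value (two-sided) = 0.21376
At α=0.01: p ≥ α → fail to reject H₀

reject H₀: no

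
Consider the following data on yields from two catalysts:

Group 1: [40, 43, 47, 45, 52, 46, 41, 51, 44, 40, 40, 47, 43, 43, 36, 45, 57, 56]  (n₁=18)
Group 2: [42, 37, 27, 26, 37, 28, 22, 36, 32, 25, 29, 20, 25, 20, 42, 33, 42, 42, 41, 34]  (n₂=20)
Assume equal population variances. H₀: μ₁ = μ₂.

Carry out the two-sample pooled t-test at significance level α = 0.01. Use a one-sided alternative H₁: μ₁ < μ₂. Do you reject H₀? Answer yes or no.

reject H₀: no

x̄₁=45.333, s₁=5.646, n₁=18
x̄₂=32.000, s₂=7.691, n₂=20
s_p² = [17·5.646² + 19·7.691²]/36 = 46.2778
SE = √(s_p²·(1/18+1/20)) = 2.2102
t = (45.333−32.000)/2.2102 = 6.0327
df = 36
p-value (one-sided, H₁ less) = 1.00000
At α=0.01: p ≥ α → fail to reject H₀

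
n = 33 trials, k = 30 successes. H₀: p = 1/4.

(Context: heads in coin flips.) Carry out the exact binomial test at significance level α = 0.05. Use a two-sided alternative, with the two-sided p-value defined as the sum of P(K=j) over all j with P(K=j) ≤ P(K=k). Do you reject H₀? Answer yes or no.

Exact binomial: n=33, k=30, p₀=1/4=0.2500
P(X=j) = C(n,j)·p₀^j·(1−p₀)^(n−j); p = Σ P(X=j) over j with P(X=j) ≤ P(X=30)
p-value (two-sided) = 0.00000
At α=0.05: p < α → reject H₀

reject H₀: yes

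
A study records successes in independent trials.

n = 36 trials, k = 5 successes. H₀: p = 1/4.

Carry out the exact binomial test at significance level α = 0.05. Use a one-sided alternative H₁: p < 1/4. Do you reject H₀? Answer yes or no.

reject H₀: no

Exact binomial: n=36, k=5, p₀=1/4=0.2500
P(X≤5) from Σ C(n,i)·p₀^i·(1−p₀)^(n−i)
p-value (one-sided, H₁ less) = 0.08347
At α=0.05: p ≥ α → fail to reject H₀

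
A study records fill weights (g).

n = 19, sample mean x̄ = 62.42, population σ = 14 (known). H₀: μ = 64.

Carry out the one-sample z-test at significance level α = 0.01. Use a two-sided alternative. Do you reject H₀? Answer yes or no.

reject H₀: no

SE = σ/√n = 14/√19 = 3.2118
z = (x̄−μ₀)/SE = (62.42−64)/3.2118 = -0.4919
p-value (two-sided) = 0.62277
At α=0.01: p ≥ α → fail to reject H₀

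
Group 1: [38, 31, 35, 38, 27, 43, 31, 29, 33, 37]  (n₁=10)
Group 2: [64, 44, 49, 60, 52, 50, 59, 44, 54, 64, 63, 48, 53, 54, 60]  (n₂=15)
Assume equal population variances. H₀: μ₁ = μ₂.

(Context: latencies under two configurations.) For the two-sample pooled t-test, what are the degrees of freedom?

degrees of freedom = 23

df = n₁ + n₂ − 2 = 10 + 15 − 2 = 23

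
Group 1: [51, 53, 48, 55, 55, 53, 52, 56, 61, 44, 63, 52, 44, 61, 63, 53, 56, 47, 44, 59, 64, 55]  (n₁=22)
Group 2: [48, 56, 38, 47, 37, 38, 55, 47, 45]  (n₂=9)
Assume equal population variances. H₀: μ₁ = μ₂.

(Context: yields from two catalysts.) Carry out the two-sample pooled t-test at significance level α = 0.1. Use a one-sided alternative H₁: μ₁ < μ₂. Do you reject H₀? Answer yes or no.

x̄₁=54.045, s₁=6.176, n₁=22
x̄₂=45.667, s₂=7.036, n₂=9
s_p² = [21·6.176² + 8·7.036²]/29 = 41.2743
SE = √(s_p²·(1/22+1/9)) = 2.5421
t = (54.045−45.667)/2.5421 = 3.2960
df = 29
p-value (one-sided, H₁ less) = 0.99870
At α=0.1: p ≥ α → fail to reject H₀

reject H₀: no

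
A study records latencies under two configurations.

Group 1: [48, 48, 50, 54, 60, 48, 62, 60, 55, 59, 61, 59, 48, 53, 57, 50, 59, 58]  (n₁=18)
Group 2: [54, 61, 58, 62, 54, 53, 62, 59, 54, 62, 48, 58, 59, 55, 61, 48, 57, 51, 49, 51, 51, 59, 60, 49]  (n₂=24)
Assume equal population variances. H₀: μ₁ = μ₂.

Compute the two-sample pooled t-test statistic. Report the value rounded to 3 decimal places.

test statistic = -0.442

x̄₁=54.944, s₁=5.127, n₁=18
x̄₂=55.625, s₂=4.799, n₂=24
s_p² = [17·5.127² + 23·4.799²]/40 = 24.4142
SE = √(s_p²·(1/18+1/24)) = 1.5407
t = (54.944−55.625)/1.5407 = -0.4417
df = 40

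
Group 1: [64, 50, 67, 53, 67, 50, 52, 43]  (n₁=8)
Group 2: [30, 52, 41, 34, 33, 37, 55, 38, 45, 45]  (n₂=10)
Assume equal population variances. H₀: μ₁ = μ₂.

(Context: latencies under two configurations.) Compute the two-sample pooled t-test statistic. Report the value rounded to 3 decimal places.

x̄₁=55.750, s₁=9.036, n₁=8
x̄₂=41.000, s₂=8.219, n₂=10
s_p² = [7·9.036² + 9·8.219²]/16 = 73.7188
SE = √(s_p²·(1/8+1/10)) = 4.0727
t = (55.750−41.000)/4.0727 = 3.6217
df = 16

test statistic = 3.622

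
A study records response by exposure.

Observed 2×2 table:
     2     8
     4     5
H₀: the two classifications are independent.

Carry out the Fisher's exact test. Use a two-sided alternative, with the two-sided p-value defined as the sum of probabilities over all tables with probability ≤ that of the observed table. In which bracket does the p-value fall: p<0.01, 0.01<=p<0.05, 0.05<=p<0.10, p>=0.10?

p-value bracket: p>=0.10

Margins: r₁=10, r₂=9, c₁=6, c₂=13, n=19
p_obs = C(10,2)·C(9,4)/C(19,6); sum pmf over tables with pmf ≤ p_obs
p-value (two-sided) = 0.34985
→ bracket: p>=0.10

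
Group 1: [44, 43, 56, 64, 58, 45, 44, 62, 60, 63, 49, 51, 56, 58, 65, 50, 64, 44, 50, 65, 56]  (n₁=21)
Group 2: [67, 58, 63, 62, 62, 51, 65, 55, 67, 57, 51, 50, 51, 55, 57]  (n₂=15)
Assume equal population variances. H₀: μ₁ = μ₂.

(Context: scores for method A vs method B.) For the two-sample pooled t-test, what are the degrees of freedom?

df = n₁ + n₂ − 2 = 21 + 15 − 2 = 34

degrees of freedom = 34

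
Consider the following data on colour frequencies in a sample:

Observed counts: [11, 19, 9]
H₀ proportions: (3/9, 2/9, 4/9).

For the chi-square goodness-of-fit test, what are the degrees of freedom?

df = k − 1 = 3 − 1 = 2

degrees of freedom = 2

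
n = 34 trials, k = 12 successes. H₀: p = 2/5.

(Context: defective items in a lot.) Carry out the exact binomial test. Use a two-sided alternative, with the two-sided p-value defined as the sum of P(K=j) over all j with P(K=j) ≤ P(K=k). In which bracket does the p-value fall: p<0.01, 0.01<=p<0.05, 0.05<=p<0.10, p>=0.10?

p-value bracket: p>=0.10

Exact binomial: n=34, k=12, p₀=2/5=0.4000
P(X=j) = C(n,j)·p₀^j·(1−p₀)^(n−j); p = Σ P(X=j) over j with P(X=j) ≤ P(X=12)
p-value (two-sided) = 0.60534
→ bracket: p>=0.10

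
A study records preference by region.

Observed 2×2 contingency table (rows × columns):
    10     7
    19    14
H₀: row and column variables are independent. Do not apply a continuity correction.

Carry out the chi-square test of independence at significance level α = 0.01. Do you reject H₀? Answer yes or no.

Row totals [17, 33], col totals [29, 21], n=50
χ² = (10−9.86)²/9.86 + (7−7.14)²/7.14 + (19−19.14)²/19.14 + (14−13.86)²/13.86 = 0.0072
df = 1
p-value (upper-tail) = 0.93251
At α=0.01: p ≥ α → fail to reject H₀

reject H₀: no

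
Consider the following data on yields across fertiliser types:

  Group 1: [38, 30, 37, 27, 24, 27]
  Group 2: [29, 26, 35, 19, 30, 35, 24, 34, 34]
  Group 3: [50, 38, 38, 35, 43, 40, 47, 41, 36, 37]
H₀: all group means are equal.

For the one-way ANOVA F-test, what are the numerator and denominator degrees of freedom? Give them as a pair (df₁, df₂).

degrees of freedom = [2, 22]

k = 3 groups, N = 25 total
df = (k−1, N−k) = (3−1, 25−3) = (2, 22)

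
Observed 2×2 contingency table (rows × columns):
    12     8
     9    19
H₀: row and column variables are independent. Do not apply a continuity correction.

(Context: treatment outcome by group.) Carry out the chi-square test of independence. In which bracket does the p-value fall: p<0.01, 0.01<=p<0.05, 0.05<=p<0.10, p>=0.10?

Row totals [20, 28], col totals [21, 27], n=48
χ² = (12−8.75)²/8.75 + (8−11.25)²/11.25 + (9−12.25)²/12.25 + (19−15.75)²/15.75 = 3.6789
df = 1
p-value (upper-tail) = 0.05510
→ bracket: 0.05<=p<0.10

p-value bracket: 0.05<=p<0.10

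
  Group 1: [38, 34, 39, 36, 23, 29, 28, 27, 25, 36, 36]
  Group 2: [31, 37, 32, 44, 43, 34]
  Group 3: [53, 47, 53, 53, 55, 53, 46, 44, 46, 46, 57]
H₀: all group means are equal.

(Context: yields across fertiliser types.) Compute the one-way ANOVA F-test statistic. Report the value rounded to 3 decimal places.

Group means [31.91, 36.83, 50.27], grand mean 40.179
SSB = Σnᵢ(x̄ᵢ−x̄)² = 1940.183; SSW = ΣΣ(x−x̄ᵢ)² = 673.924
MSB = 1940.183/2 = 970.0915; MSW = 673.924/25 = 26.9570
F = MSB/MSW = 35.9867
df = (2, 25)

test statistic = 35.987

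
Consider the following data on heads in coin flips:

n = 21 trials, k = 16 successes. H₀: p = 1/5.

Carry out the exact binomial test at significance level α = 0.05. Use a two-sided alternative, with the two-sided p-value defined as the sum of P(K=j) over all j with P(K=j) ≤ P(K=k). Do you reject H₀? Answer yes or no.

Exact binomial: n=21, k=16, p₀=1/5=0.2000
P(X=j) = C(n,j)·p₀^j·(1−p₀)^(n−j); p = Σ P(X=j) over j with P(X=j) ≤ P(X=16)
p-value (two-sided) = 0.00000
At α=0.05: p < α → reject H₀

reject H₀: yes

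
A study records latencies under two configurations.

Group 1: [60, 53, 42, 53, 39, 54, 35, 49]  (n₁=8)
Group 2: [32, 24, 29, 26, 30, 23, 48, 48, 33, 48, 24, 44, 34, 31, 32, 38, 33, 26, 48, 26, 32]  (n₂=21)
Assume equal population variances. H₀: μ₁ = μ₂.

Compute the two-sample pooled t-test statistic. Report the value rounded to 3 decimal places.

test statistic = 4.024

x̄₁=48.125, s₁=8.593, n₁=8
x̄₂=33.762, s₂=8.590, n₂=21
s_p² = [7·8.593² + 20·8.590²]/27 = 73.8031
SE = √(s_p²·(1/8+1/21)) = 3.5693
t = (48.125−33.762)/3.5693 = 4.0241
df = 27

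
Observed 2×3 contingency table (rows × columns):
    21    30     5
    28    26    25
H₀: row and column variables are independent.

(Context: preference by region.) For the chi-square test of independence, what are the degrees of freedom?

df = (r−1)(c−1) = (2−1)·(3−1) = 2

degrees of freedom = 2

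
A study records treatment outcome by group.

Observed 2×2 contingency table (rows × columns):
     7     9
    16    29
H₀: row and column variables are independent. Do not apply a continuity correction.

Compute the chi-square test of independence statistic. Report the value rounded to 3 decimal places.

test statistic = 0.337

Row totals [16, 45], col totals [23, 38], n=61
χ² = (7−6.03)²/6.03 + (9−9.97)²/9.97 + (16−16.97)²/16.97 + (29−28.03)²/28.03 = 0.3374
df = 1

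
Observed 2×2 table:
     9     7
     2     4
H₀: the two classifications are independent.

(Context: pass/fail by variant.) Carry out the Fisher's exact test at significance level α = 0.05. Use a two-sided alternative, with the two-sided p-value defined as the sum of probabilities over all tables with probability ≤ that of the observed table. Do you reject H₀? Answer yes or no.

Margins: r₁=16, r₂=6, c₁=11, c₂=11, n=22
p_obs = C(16,9)·C(6,2)/C(22,11); sum pmf over tables with pmf ≤ p_obs
p-value (two-sided) = 0.63512
At α=0.05: p ≥ α → fail to reject H₀

reject H₀: no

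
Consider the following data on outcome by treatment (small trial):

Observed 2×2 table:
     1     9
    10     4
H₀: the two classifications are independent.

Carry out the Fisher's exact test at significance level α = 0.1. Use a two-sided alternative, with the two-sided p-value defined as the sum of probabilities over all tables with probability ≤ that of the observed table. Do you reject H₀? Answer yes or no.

reject H₀: yes

Margins: r₁=10, r₂=14, c₁=11, c₂=13, n=24
p_obs = C(10,1)·C(14,10)/C(24,11); sum pmf over tables with pmf ≤ p_obs
p-value (two-sided) = 0.00453
At α=0.1: p < α → reject H₀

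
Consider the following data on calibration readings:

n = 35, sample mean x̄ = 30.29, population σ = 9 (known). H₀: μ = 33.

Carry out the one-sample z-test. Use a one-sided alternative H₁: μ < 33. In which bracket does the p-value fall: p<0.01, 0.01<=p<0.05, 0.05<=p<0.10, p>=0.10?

p-value bracket: 0.01<=p<0.05

SE = σ/√n = 9/√35 = 1.5213
z = (x̄−μ₀)/SE = (30.29−33)/1.5213 = -1.7814
p-value (one-sided, H₁ less) = 0.03742
→ bracket: 0.01<=p<0.05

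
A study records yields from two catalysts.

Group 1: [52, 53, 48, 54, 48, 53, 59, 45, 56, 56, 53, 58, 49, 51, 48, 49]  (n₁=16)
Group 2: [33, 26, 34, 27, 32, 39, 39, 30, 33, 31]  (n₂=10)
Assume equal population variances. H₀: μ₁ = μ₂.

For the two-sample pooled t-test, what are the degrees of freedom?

degrees of freedom = 24

df = n₁ + n₂ − 2 = 16 + 10 − 2 = 24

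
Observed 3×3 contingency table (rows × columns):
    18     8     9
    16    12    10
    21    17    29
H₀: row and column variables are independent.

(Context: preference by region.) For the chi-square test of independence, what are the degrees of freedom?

df = (r−1)(c−1) = (3−1)·(3−1) = 4

degrees of freedom = 4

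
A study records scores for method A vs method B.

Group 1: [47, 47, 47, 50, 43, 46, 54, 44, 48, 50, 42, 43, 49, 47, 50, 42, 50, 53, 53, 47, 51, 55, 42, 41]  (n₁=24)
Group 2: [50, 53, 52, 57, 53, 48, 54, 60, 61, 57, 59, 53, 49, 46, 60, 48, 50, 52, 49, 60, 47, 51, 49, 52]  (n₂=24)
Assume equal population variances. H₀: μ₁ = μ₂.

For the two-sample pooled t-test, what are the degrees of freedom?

degrees of freedom = 46

df = n₁ + n₂ − 2 = 24 + 24 − 2 = 46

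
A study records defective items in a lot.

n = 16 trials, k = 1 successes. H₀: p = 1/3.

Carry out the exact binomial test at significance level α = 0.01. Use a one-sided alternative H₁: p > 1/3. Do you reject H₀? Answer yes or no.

reject H₀: no

Exact binomial: n=16, k=1, p₀=1/3=0.3333
P(X≥1) from Σ C(n,i)·p₀^i·(1−p₀)^(n−i)
p-value (one-sided, H₁ greater) = 0.99848
At α=0.01: p ≥ α → fail to reject H₀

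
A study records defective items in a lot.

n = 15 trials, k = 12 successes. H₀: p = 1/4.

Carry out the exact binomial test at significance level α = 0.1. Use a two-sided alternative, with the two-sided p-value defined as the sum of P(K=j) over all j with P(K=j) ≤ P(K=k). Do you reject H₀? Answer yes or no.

reject H₀: yes

Exact binomial: n=15, k=12, p₀=1/4=0.2500
P(X=j) = C(n,j)·p₀^j·(1−p₀)^(n−j); p = Σ P(X=j) over j with P(X=j) ≤ P(X=12)
p-value (two-sided) = 0.00001
At α=0.1: p < α → reject H₀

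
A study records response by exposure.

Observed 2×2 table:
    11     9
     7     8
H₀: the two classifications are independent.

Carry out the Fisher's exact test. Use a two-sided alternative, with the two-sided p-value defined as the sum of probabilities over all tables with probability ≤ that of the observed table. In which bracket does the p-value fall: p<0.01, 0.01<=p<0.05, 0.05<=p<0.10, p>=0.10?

p-value bracket: p>=0.10

Margins: r₁=20, r₂=15, c₁=18, c₂=17, n=35
p_obs = C(20,11)·C(15,7)/C(35,18); sum pmf over tables with pmf ≤ p_obs
p-value (two-sided) = 0.73799
→ bracket: p>=0.10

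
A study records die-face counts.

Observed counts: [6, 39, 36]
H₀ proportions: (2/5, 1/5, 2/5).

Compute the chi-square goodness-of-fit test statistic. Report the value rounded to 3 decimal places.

test statistic = 54.000

n = 81; E_i = n·p_i = [32.40, 16.20, 32.40]
χ² = (6−32.40)²/32.40 + (39−16.20)²/16.20 + (36−32.40)²/32.40 = 54.0000
df = 2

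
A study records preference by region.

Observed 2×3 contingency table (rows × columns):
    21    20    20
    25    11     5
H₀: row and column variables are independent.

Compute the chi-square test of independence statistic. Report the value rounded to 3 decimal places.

test statistic = 8.361

Row totals [61, 41], col totals [46, 31, 25], n=102
χ² = (21−27.51)²/27.51 + (20−18.54)²/18.54 + (20−14.95)²/14.95 + (25−18.49)²/18.49 + (11−12.46)²/12.46 + (5−10.05)²/10.05 = 8.3606
df = 2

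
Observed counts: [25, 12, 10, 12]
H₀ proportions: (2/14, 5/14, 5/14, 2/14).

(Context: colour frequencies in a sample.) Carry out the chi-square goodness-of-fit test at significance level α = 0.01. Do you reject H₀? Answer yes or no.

reject H₀: yes

n = 59; E_i = n·p_i = [8.43, 21.07, 21.07, 8.43]
χ² = (25−8.43)²/8.43 + (12−21.07)²/21.07 + (10−21.07)²/21.07 + (12−8.43)²/8.43 = 43.8169
df = 3
p-value (upper-tail) = 0.00000
At α=0.01: p < α → reject H₀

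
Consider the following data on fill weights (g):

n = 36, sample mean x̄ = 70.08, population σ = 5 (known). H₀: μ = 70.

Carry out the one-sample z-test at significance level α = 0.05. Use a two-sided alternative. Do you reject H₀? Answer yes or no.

reject H₀: no

SE = σ/√n = 5/√36 = 0.8333
z = (x̄−μ₀)/SE = (70.08−70)/0.8333 = 0.0960
p-value (two-sided) = 0.92352
At α=0.05: p ≥ α → fail to reject H₀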